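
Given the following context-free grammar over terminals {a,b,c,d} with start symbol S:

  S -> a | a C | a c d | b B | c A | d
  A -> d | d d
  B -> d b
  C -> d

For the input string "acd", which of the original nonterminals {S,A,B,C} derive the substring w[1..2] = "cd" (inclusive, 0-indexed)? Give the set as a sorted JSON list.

Convert to CNF:
  S -> T1 B | T2 C | T2 X4 | T3 A | a | d
  A -> T0 T0 | d
  B -> T0 T1
  C -> d
  T0 -> d
  T1 -> b
  T2 -> a
  T3 -> c
  X4 -> T3 T0

CYK fill, restricted to cells inside w[1..2]:
  cell(1,1) c: {T3}  orig:{}
  cell(2,2) d: {A,C,S,T0}  orig:{A,C,S}
  cell(1,2) cd: {S,X4}  orig:{S}

Original NTs in T[1,2] deriving "cd": ["S"]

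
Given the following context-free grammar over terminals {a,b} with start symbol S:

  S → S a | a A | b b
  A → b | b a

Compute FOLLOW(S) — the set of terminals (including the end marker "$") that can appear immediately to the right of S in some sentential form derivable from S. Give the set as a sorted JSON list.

Compute FIRST by fixpoint:
[1]
  A via A→b: +{b}
  S via S→a A: +{a}
  S via S→b b: +{b}
  S: {a,b}  A: {b}
[2] done
  S: {a,b}  A: {b}

FOLLOW iteration:
FOLLOW(S) := {$}
pass 1:
  S→S a: FOLLOW(S) ⊇ FIRST(a) = {a}; new: +{a}
  S→a A: FOLLOW(A) ⊇ FOLLOW(S) ⊇ {$,a}; new: +{$,a}
  FOLLOW[S]={$,a}  FOLLOW[A]={$,a}
pass 2: done
  FOLLOW[S]={$,a}  FOLLOW[A]={$,a}

FOLLOW(S) = ["$", "a"]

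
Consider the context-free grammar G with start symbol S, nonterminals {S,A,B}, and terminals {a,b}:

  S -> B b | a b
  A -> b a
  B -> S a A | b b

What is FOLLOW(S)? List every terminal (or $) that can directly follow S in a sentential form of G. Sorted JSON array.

Compute FIRST by fixpoint:
iter 1:
  A via A→b a: +{b}
  B via B→b b: +{b}
  S via S→B b: +{b}
  S via S→a b: +{a}
  FIRST(S)={a,b}  FIRST(A)={b}  FIRST(B)={b}
iter 2:
  B via B→S a A: +{a}
  FIRST(S)={a,b}  FIRST(A)={b}  FIRST(B)={a,b}
iter 3: (stable)
  FIRST(S)={a,b}  FIRST(A)={b}  FIRST(B)={a,b}

FOLLOW iteration:
FOLLOW(S) := {$}
pass 1:
  B→S a A: FOLLOW(S) ⊇ FIRST(a) = {a}; new: +{a}
  S→B b: FOLLOW(B) ⊇ FIRST(b) = {b}; new: +{b}
  FOLLOW(S)={$,a}  FOLLOW(A)={}  FOLLOW(B)={b}
pass 2:
  B→S a A: FOLLOW(A) ⊇ FOLLOW(B) ⊇ {b}; new: +{b}
  FOLLOW(S)={$,a}  FOLLOW(A)={b}  FOLLOW(B)={b}
pass 3: (no change)
  FOLLOW(S)={$,a}  FOLLOW(A)={b}  FOLLOW(B)={b}

FOLLOW(S) = ["$", "a"]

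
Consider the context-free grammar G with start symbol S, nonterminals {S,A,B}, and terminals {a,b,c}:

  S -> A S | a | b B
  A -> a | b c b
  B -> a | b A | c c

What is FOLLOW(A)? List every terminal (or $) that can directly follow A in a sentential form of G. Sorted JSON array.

FIRST iteration:
iter 1:
  A via A→a: +{a}
  A via A→b c b: +{b}
  B via B→a: +{a}
  B via B→b A: +{b}
  B via B→c c: +{c}
  S via S→A S: +{a,b}
  FIRST[S]={a,b}  FIRST[A]={a,b}  FIRST[B]={a,b,c}
iter 2: (stable)
  FIRST[S]={a,b}  FIRST[A]={a,b}  FIRST[B]={a,b,c}

Compute FOLLOW by fixpoint:
initialize: $ ∈ FOLLOW(S)
[1]
  S→A S: FOLLOW(A) ⊇ FIRST(S) = {a,b}; new: +{a,b}
  S→b B: FOLLOW(B) ⊇ FOLLOW(S) ⊇ {$}; new: +{$}
  S: {$}  A: {a,b}  B: {$}
[2]
  B→b A: FOLLOW(A) ⊇ FOLLOW(B) ⊇ {$}; new: +{$}
  S: {$}  A: {$,a,b}  B: {$}
[3] (no change)
  S: {$}  A: {$,a,b}  B: {$}

FOLLOW(A) = ["$", "a", "b"]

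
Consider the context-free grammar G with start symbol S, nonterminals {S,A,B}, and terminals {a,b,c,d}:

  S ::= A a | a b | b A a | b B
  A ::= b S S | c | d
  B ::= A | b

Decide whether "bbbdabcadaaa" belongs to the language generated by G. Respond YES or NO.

CNF form of G:
  S -> A T1 | T0 B | T0 X4 | T1 T0
  A -> T0 X2 | c | d
  B -> T0 X3 | b | c | d
  T0 -> b
  T1 -> a
  X2 -> S S
  X3 -> S S
  X4 -> A T1

Fill CYK table bottom-up:
  [0..0]={B,T0}  "b"  orig:{B}
  [1..1]={B,T0}  "b"  orig:{B}
  [2..2]={B,T0}  "b"  orig:{B}
  [3..3]={A,B}  "d"
  [4..4]={T1}  "a"  orig:{}
  [5..5]={B,T0}  "b"  orig:{B}
  [6..6]={A,B}  "c"
  [7..7]={T1}  "a"  orig:{}
  [8..8]={A,B}  "d"
  [9..9]={T1}  "a"  orig:{}
  [10..10]={T1}  "a"  orig:{}
  [11..11]={T1}  "a"  orig:{}
  [0..1]={S}  "bb"
  [1..2]={S}  "bb"
  [2..3]={S}  "bd"
  [3..4]={S,X4}  "da"  orig:{S}
  [4..5]={S}  "ab"
  [5..6]={S}  "bc"
  [6..7]={S,X4}  "ca"  orig:{S}
  [7..8]=∅  "ad"
  [8..9]={S,X4}  "da"  orig:{S}
  [9..10]=∅  "aa"
  [10..11]=∅  "aa"
  [0..2]=∅  "bbb"
  [1..3]=∅  "bbd"
  [2..4]={S}  "bda"
  [3..5]=∅  "dab"
  [4..6]=∅  "abc"
  [5..7]={S}  "bca"
  [6..8]=∅  "cad"
  [7..9]=∅  "ada"
  [8..10]=∅  "daa"
  [9..11]=∅  "aaa"
  [0..3]={X2,X3}  "bbbd"  orig:{}
  [1..4]={X2,X3}  "bbda"  orig:{}
  [2..5]={X2,X3}  "bdab"  orig:{}
  [3..6]={X2,X3}  "dabc"  orig:{}
  [4..7]={X2,X3}  "abca"  orig:{}
  [5..8]=∅  "bcad"
  [6..9]={X2,X3}  "cada"  orig:{}
  [7..10]=∅  "adaa"
  [8..11]=∅  "daaa"
  [0..4]={A,B,X2,X3}  "bbbda"  orig:{A,B}
  [1..5]={A,B}  "bbdab"
  [2..6]={A,B,X2,X3}  "bdabc"  orig:{A,B}
  [3..7]={X2,X3}  "dabca"  orig:{}
  [4..8]=∅  "abcad"
  [5..9]={A,B,X2,X3}  "bcada"  orig:{A,B}
  [6..10]=∅  "cadaa"
  [7..11]=∅  "adaaa"
  [0..5]={S}  "bbbdab"
  [1..6]={A,B,S}  "bbdabc"
  [2..7]={A,B,S,X2,X3,X4}  "bdabca"  orig:{A,B,S}
  [3..8]=∅  "dabcad"
  [4..9]=∅  "abcada"
  [5..10]={S,X4}  "bcadaa"  orig:{S}
  [6..11]=∅  "cadaaa"
  [0..6]={S}  "bbbdabc"
  [1..7]={A,B,S,X4}  "bbdabca"  orig:{A,B,S}
  [2..8]=∅  "bdabcad"
  [3..9]=∅  "dabcada"
  [4..10]=∅  "abcadaa"
  [5..11]=∅  "bcadaaa"
  [0..7]={S,X2,X3}  "bbbdabca"  orig:{S}
  [1..8]=∅  "bbdabcad"
  [2..9]={X2,X3}  "bdabcada"  orig:{}
  [3..10]={X2,X3}  "dabcadaa"  orig:{}
  [4..11]=∅  "abcadaaa"
  [0..8]=∅  "bbbdabcad"
  [1..9]={A,B,X2,X3}  "bbdabcada"  orig:{A,B}
  [2..10]={A,B,X2,X3}  "bdabcadaa"  orig:{A,B}
  [3..11]=∅  "dabcadaaa"
  [0..9]={A,B,S,X2,X3}  "bbbdabcada"  orig:{A,B,S}
  [1..10]={A,B,S,X4}  "bbdabcadaa"  orig:{A,B,S}
  [2..11]={S,X4}  "bdabcadaaa"  orig:{S}
  [0..10]={S,X4}  "bbbdabcadaa"  orig:{S}
  [1..11]={S,X4}  "bbdabcadaaa"  orig:{S}
  [0..11]={S,X2,X3}  "bbbdabcadaaa"  orig:{S}

S ∈ T[0,11] ⇒ YES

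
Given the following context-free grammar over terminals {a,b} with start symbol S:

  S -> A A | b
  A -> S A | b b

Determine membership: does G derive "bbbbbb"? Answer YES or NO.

Convert to CNF:
  S -> A A | b
  A -> S A | T0 T0
  T0 -> b

Fill CYK table bottom-up:
  cell(0,0) b: {S,T0}  orig:{S}
  cell(1,1) b: {S,T0}  orig:{S}
  cell(2,2) b: {S,T0}  orig:{S}
  cell(3,3) b: {S,T0}  orig:{S}
  cell(4,4) b: {S,T0}  orig:{S}
  cell(5,5) b: {S,T0}  orig:{S}
  cell(0,1) bb: {A}
  cell(1,2) bb: {A}
  cell(2,3) bb: {A}
  cell(3,4) bb: {A}
  cell(4,5) bb: {A}
  cell(0,2) bbb: {A}
  cell(1,3) bbb: {A}
  cell(2,4) bbb: {A}
  cell(3,5) bbb: {A}
  cell(0,3) bbbb: {A,S}
  cell(1,4) bbbb: {A,S}
  cell(2,5) bbbb: {A,S}
  cell(0,4) bbbbb: {A,S}
  cell(1,5) bbbbb: {A,S}
  cell(0,5) bbbbbb: {A,S}

S ∈ T[0,5] ⇒ YES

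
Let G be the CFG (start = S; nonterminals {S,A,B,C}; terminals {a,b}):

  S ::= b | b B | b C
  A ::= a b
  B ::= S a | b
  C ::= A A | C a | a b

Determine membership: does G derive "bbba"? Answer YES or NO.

CNF form of G:
  S -> T1 B | T1 C | b
  A -> T0 T1
  B -> S T0 | b
  C -> A A | C T0 | T0 T1
  T0 -> a
  T1 -> b

CYK table (by increasing span):
  T[0,0] 'b' = {B,S,T1}  orig:{B,S}
  T[1,1] 'b' = {B,S,T1}  orig:{B,S}
  T[2,2] 'b' = {B,S,T1}  orig:{B,S}
  T[3,3] 'a' = {T0}  orig:{}
  T[0,1] 'bb' = {S}
  T[1,2] 'bb' = {S}
  T[2,3] 'ba' = {B}
  T[0,2] 'bbb' = ∅
  T[1,3] 'bba' = {B,S}
  T[0,3] 'bbba' = {S}

S ∈ T[0,3] ⇒ YES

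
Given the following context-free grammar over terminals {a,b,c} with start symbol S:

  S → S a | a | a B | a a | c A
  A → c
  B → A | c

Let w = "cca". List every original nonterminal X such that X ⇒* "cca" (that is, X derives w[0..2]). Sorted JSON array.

Convert to CNF:
  S -> S T0 | T0 B | T0 T0 | T1 A | a
  A -> c
  B -> c
  T0 -> a
  T1 -> c

CYK fill, restricted to cells inside w[0..2]:
  [0..0]={A,B,T1}  "c"  orig:{A,B}
  [1..1]={A,B,T1}  "c"  orig:{A,B}
  [2..2]={S,T0}  "a"  orig:{S}
  [0..1]={S}  "cc"
  [1..2]=∅  "ca"
  [0..2]={S}  "cca"

Original NTs in T[0,2] deriving "cca": ["S"]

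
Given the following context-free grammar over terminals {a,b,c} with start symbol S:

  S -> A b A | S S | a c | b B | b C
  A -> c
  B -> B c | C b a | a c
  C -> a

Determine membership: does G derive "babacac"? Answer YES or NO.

Convert to CNF:
  S -> A X4 | S S | T1 B | T1 C | T2 T0
  A -> c
  B -> B T0 | C X3 | T2 T0
  C -> a
  T0 -> c
  T1 -> b
  T2 -> a
  X3 -> T1 T2
  X4 -> T1 A

CYK fill:
  T[0,0] 'b' = {T1}  orig:{}
  T[1,1] 'a' = {C,T2}  orig:{C}
  T[2,2] 'b' = {T1}  orig:{}
  T[3,3] 'a' = {C,T2}  orig:{C}
  T[4,4] 'c' = {A,T0}  orig:{A}
  T[5,5] 'a' = {C,T2}  orig:{C}
  T[6,6] 'c' = {A,T0}  orig:{A}
  T[0,1] 'ba' = {S,X3}  orig:{S}
  T[1,2] 'ab' = ∅
  T[2,3] 'ba' = {S,X3}  orig:{S}
  T[3,4] 'ac' = {B,S}
  T[4,5] 'ca' = ∅
  T[5,6] 'ac' = {B,S}
  T[0,2] 'bab' = ∅
  T[1,3] 'aba' = {B}
  T[2,4] 'bac' = {S}
  T[3,5] 'aca' = ∅
  T[4,6] 'cac' = ∅
  T[0,3] 'baba' = {S}
  T[1,4] 'abac' = {B}
  T[2,5] 'baca' = ∅
  T[3,6] 'acac' = {S}
  T[0,4] 'babac' = {S}
  T[1,5] 'abaca' = ∅
  T[2,6] 'bacac' = {S}
  T[0,5] 'babaca' = ∅
  T[1,6] 'abacac' = ∅
  T[0,6] 'babacac' = {S}

S ∈ T[0,6] ⇒ YES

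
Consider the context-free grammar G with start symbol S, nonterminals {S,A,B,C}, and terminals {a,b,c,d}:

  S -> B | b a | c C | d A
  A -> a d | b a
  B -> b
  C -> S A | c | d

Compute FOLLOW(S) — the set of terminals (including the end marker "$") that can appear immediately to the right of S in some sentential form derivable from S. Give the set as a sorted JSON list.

FIRST iteration:
round 1:
  A via A→a d: +{a}
  A via A→b a: +{b}
  B via B→b: +{b}
  C via C→c: +{c}
  C via C→d: +{d}
  S via S→B: +{b}
  S via S→c C: +{c}
  S via S→d A: +{d}
  S: {b,c,d}  A: {a,b}  B: {b}  C: {c,d}
round 2:
  C via C→S A: +{b}
  S: {b,c,d}  A: {a,b}  B: {b}  C: {b,c,d}
round 3: (stable)
  S: {b,c,d}  A: {a,b}  B: {b}  C: {b,c,d}

Compute FOLLOW by fixpoint:
initialize: $ ∈ FOLLOW(S)
pass 1:
  C→S A: FOLLOW(S) ⊇ FIRST(A) = {a,b}; new: +{a,b}
  S→B: FOLLOW(B) ⊇ FOLLOW(S) ⊇ {$,a,b}; new: +{$,a,b}
  S→c C: FOLLOW(C) ⊇ FOLLOW(S) ⊇ {$,a,b}; new: +{$,a,b}
  S→d A: FOLLOW(A) ⊇ FOLLOW(S) ⊇ {$,a,b}; new: +{$,a,b}
  FOLLOW[S]={$,a,b}  FOLLOW[A]={$,a,b}  FOLLOW[B]={$,a,b}  FOLLOW[C]={$,a,b}
pass 2: done
  FOLLOW[S]={$,a,b}  FOLLOW[A]={$,a,b}  FOLLOW[B]={$,a,b}  FOLLOW[C]={$,a,b}

FOLLOW(S) = ["$", "a", "b"]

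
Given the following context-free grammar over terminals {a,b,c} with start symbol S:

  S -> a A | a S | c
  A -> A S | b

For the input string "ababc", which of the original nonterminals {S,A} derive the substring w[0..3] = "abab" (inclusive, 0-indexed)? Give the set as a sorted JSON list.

CNF form of G:
  S -> T0 A | T0 S | c
  A -> A S | b
  T0 -> a

CYK table (by increasing span), restricted to cells inside w[0..3]:
  cell(0,0) a: {T0}  orig:{}
  cell(1,1) b: {A}
  cell(2,2) a: {T0}  orig:{}
  cell(3,3) b: {A}
  cell(0,1) ab: {S}
  cell(1,2) ba: ∅
  cell(2,3) ab: {S}
  cell(0,2) aba: ∅
  cell(1,3) bab: {A}
  cell(0,3) abab: {S}

Original NTs in T[0,3] deriving "abab": ["S"]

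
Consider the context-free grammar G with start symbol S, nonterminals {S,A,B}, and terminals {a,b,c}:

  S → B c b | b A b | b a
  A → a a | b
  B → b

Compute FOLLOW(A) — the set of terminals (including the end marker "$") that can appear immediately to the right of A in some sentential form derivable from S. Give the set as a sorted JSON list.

Compute FIRST by fixpoint:
iter 1:
  A via A→a a: +{a}
  A via A→b: +{b}
  B via B→b: +{b}
  S via S→B c b: +{b}
  FIRST[S]={b}  FIRST[A]={a,b}  FIRST[B]={b}
iter 2: (stable)
  FIRST[S]={b}  FIRST[A]={a,b}  FIRST[B]={b}

FOLLOW iteration:
initialize: $ ∈ FOLLOW(S)
round 1:
  S→B c b: FOLLOW(B) ⊇ FIRST(c) = {c}; new: +{c}
  S→b A b: FOLLOW(A) ⊇ FIRST(b) = {b}; new: +{b}
  FOLLOW[S]={$}  FOLLOW[A]={b}  FOLLOW[B]={c}
round 2: — fixpoint
  FOLLOW[S]={$}  FOLLOW[A]={b}  FOLLOW[B]={c}

FOLLOW(A) = ["b"]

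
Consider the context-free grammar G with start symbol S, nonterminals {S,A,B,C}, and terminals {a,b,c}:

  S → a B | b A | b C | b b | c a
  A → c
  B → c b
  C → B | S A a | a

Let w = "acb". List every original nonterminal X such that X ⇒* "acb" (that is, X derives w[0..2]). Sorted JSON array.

CNF form of G:
  S -> T0 T2 | T1 A | T1 C | T1 T1 | T2 B
  A -> c
  B -> T0 T1
  C -> S X3 | T0 T1 | a
  T0 -> c
  T1 -> b
  T2 -> a
  X3 -> A T2

Fill CYK table bottom-up, restricted to cells inside w[0..2]:
  [0..0]={C,T2}  "a"  orig:{C}
  [1..1]={A,T0}  "c"  orig:{A}
  [2..2]={T1}  "b"  orig:{}
  [0..1]=∅  "ac"
  [1..2]={B,C}  "cb"
  [0..2]={S}  "acb"

Original NTs in T[0,2] deriving "acb": ["S"]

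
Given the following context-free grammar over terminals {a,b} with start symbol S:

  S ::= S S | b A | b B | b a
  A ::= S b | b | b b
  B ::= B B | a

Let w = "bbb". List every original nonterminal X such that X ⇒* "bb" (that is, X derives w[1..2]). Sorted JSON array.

Convert to CNF:
  S -> S S | T0 A | T0 B | T0 T1
  A -> S T0 | T0 T0 | b
  B -> B B | a
  T0 -> b
  T1 -> a

Fill CYK table bottom-up (cells [i..j] with 1 ≤ i ≤ j ≤ 2 only):
  T[1,1] 'b' = {A,T0}  orig:{A}
  T[2,2] 'b' = {A,T0}  orig:{A}
  T[1,2] 'bb' = {A,S}

Original NTs in T[1,2] deriving "bb": ["A", "S"]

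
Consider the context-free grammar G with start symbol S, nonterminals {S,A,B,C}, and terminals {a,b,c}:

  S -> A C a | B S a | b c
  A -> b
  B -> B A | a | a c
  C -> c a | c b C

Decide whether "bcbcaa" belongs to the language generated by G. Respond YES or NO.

Convert to CNF:
  S -> A X4 | B X5 | T2 T1
  A -> b
  B -> B A | T0 T1 | a
  C -> T1 T0 | T1 X3
  T0 -> a
  T1 -> c
  T2 -> b
  X3 -> T2 C
  X4 -> C T0
  X5 -> S T0

CYK fill:
  T[0,0] 'b' = {A,T2}  orig:{A}
  T[1,1] 'c' = {T1}  orig:{}
  T[2,2] 'b' = {A,T2}  orig:{A}
  T[3,3] 'c' = {T1}  orig:{}
  T[4,4] 'a' = {B,T0}  orig:{B}
  T[5,5] 'a' = {B,T0}  orig:{B}
  T[0,1] 'bc' = {S}
  T[1,2] 'cb' = ∅
  T[2,3] 'bc' = {S}
  T[3,4] 'ca' = {C}
  T[4,5] 'aa' = ∅
  T[0,2] 'bcb' = ∅
  T[1,3] 'cbc' = ∅
  T[2,4] 'bca' = {X3,X5}  orig:{}
  T[3,5] 'caa' = {X4}  orig:{}
  T[0,3] 'bcbc' = ∅
  T[1,4] 'cbca' = {C}
  T[2,5] 'bcaa' = {S}
  T[0,4] 'bcbca' = {X3}  orig:{}
  T[1,5] 'cbcaa' = {X4}  orig:{}
  T[0,5] 'bcbcaa' = {S}

S ∈ T[0,5] ⇒ YES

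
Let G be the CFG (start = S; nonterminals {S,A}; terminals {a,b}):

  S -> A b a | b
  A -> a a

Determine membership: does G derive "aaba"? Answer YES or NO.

Convert to CNF:
  S -> A X2 | b
  A -> T0 T0
  T0 -> a
  T1 -> b
  X2 -> T1 T0

CYK table (by increasing span):
  [0..0]={T0}  "a"  orig:{}
  [1..1]={T0}  "a"  orig:{}
  [2..2]={S,T1}  "b"  orig:{S}
  [3..3]={T0}  "a"  orig:{}
  [0..1]={A}  "aa"
  [1..2]=∅  "ab"
  [2..3]={X2}  "ba"  orig:{}
  [0..2]=∅  "aab"
  [1..3]=∅  "aba"
  [0..3]={S}  "aaba"

S ∈ T[0,3] ⇒ YES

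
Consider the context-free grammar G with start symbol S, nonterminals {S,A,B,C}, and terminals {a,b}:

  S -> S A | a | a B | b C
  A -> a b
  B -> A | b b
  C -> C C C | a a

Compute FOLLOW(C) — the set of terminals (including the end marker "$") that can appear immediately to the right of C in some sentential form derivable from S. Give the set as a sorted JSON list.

FIRST sets, iterate to fixpoint:
iter 1:
  A via A→a b: +{a}
  B via B→A: +{a}
  B via B→b b: +{b}
  C via C→a a: +{a}
  S via S→a: +{a}
  S via S→b C: +{b}
  FIRST(S)={a,b}  FIRST(A)={a}  FIRST(B)={a,b}  FIRST(C)={a}
iter 2: (stable)
  FIRST(S)={a,b}  FIRST(A)={a}  FIRST(B)={a,b}  FIRST(C)={a}

FOLLOW sets:
FOLLOW(S) := {$}
pass 1:
  C→C C C: FOLLOW(C) ⊇ FIRST(C) = {a}; new: +{a}
  S→S A: FOLLOW(S) ⊇ FIRST(A) = {a}; new: +{a}
  S→S A: FOLLOW(A) ⊇ FOLLOW(S) ⊇ {$,a}; new: +{$,a}
  S→a B: FOLLOW(B) ⊇ FOLLOW(S) ⊇ {$,a}; new: +{$,a}
  S→b C: FOLLOW(C) ⊇ FOLLOW(S) ⊇ {$,a}; new: +{$}
  S: {$,a}  A: {$,a}  B: {$,a}  C: {$,a}
pass 2: (stable)
  S: {$,a}  A: {$,a}  B: {$,a}  C: {$,a}

FOLLOW(C) = ["$", "a"]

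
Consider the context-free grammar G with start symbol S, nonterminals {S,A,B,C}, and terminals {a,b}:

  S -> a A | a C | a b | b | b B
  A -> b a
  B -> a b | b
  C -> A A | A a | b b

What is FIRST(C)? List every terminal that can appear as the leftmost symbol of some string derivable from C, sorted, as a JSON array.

FIRST sets, iterate to fixpoint:
round 1:
  A via A→b a: +{b}
  B via B→a b: +{a}
  B via B→b: +{b}
  C via C→A A: +{b}
  S via S→a A: +{a}
  S via S→b: +{b}
  FIRST(S)={a,b}  FIRST(A)={b}  FIRST(B)={a,b}  FIRST(C)={b}
round 2: done
  FIRST(S)={a,b}  FIRST(A)={b}  FIRST(B)={a,b}  FIRST(C)={b}

FIRST(C) = ["b"]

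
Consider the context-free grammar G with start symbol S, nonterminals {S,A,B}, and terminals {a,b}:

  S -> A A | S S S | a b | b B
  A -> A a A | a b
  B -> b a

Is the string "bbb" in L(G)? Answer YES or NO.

CNF form of G:
  S -> A A | S X3 | T0 T1 | T1 B
  A -> A X2 | T0 T1
  B -> T1 T0
  T0 -> a
  T1 -> b
  X2 -> T0 A
  X3 -> S S

CYK fill:
  [0..0]={T1}  "b"  orig:{}
  [1..1]={T1}  "b"  orig:{}
  [2..2]={T1}  "b"  orig:{}
  [0..1]=∅  "bb"
  [1..2]=∅  "bb"
  [0..2]=∅  "bbb"

S ∉ T[0,2] ⇒ NO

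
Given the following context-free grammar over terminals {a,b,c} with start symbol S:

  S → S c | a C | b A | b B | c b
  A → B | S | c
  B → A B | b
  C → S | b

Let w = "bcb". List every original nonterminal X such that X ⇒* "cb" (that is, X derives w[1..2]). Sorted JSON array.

Convert to CNF:
  S -> S T0 | T0 T2 | T1 C | T2 A | T2 B
  A -> A B | S T0 | T0 T2 | T1 C | T2 A | T2 B | b | c
  B -> A B | b
  C -> S T0 | T0 T2 | T1 C | T2 A | T2 B | b
  T0 -> c
  T1 -> a
  T2 -> b

Fill CYK table bottom-up (cells [i..j] with 1 ≤ i ≤ j ≤ 2 only):
  [1..1]={A,T0}  "c"  orig:{A}
  [2..2]={A,B,C,T2}  "b"  orig:{A,B,C}
  [1..2]={A,B,C,S}  "cb"

Original NTs in T[1,2] deriving "cb": ["A", "B", "C", "S"]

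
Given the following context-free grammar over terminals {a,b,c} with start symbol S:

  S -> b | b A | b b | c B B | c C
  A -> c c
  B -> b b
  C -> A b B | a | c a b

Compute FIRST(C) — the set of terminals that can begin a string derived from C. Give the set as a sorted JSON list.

FIRST iteration:
[1]
  A via A→c c: +{c}
  B via B→b b: +{b}
  C via C→A b B: +{c}
  C via C→a: +{a}
  S via S→b: +{b}
  S via S→c B B: +{c}
  S: {b,c}  A: {c}  B: {b}  C: {a,c}
[2] done
  S: {b,c}  A: {c}  B: {b}  C: {a,c}

FIRST(C) = ["a", "c"]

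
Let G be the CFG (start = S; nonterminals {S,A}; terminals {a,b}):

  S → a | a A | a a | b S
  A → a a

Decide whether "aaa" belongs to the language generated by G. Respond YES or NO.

CNF form of G:
  S -> T0 A | T0 T0 | T1 S | a
  A -> T0 T0
  T0 -> a
  T1 -> b

CYK fill:
  cell(0,0) a: {S,T0}  orig:{S}
  cell(1,1) a: {S,T0}  orig:{S}
  cell(2,2) a: {S,T0}  orig:{S}
  cell(0,1) aa: {A,S}
  cell(1,2) aa: {A,S}
  cell(0,2) aaa: {S}

S ∈ T[0,2] ⇒ YES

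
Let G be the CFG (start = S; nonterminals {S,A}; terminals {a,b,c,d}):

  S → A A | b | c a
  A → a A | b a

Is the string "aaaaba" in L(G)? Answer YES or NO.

Convert to CNF:
  S -> A A | T2 T0 | b
  A -> T0 A | T1 T0
  T0 -> a
  T1 -> b
  T2 -> c

Fill CYK table bottom-up:
  [0..0]={T0}  "a"  orig:{}
  [1..1]={T0}  "a"  orig:{}
  [2..2]={T0}  "a"  orig:{}
  [3..3]={T0}  "a"  orig:{}
  [4..4]={S,T1}  "b"  orig:{S}
  [5..5]={T0}  "a"  orig:{}
  [0..1]=∅  "aa"
  [1..2]=∅  "aa"
  [2..3]=∅  "aa"
  [3..4]=∅  "ab"
  [4..5]={A}  "ba"
  [0..2]=∅  "aaa"
  [1..3]=∅  "aaa"
  [2..4]=∅  "aab"
  [3..5]={A}  "aba"
  [0..3]=∅  "aaaa"
  [1..4]=∅  "aaab"
  [2..5]={A}  "aaba"
  [0..4]=∅  "aaaab"
  [1..5]={A}  "aaaba"
  [0..5]={A}  "aaaaba"

S ∉ T[0,5] ⇒ NO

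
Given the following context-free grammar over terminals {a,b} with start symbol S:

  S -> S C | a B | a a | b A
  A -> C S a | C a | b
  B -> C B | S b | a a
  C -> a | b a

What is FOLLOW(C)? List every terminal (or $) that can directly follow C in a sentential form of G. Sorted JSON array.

FIRST sets, iterate to fixpoint:
[1]
  A via A→b: +{b}
  B via B→a a: +{a}
  C via C→a: +{a}
  C via C→b a: +{b}
  S via S→a B: +{a}
  S via S→b A: +{b}
  FIRST[S]={a,b}  FIRST[A]={b}  FIRST[B]={a}  FIRST[C]={a,b}
[2]
  A via A→C S a: +{a}
  B via B→C B: +{b}
  FIRST[S]={a,b}  FIRST[A]={a,b}  FIRST[B]={a,b}  FIRST[C]={a,b}
[3] done
  FIRST[S]={a,b}  FIRST[A]={a,b}  FIRST[B]={a,b}  FIRST[C]={a,b}

FOLLOW sets:
initialize: $ ∈ FOLLOW(S)
[1]
  A→C S a: FOLLOW(C) ⊇ FIRST(S) = {a,b}; new: +{a,b}
  A→C S a: FOLLOW(S) ⊇ FIRST(a) = {a}; new: +{a}
  B→S b: FOLLOW(S) ⊇ FIRST(b) = {b}; new: +{b}
  S→S C: FOLLOW(C) ⊇ FOLLOW(S) ⊇ {$,a,b}; new: +{$}
  S→a B: FOLLOW(B) ⊇ FOLLOW(S) ⊇ {$,a,b}; new: +{$,a,b}
  S→b A: FOLLOW(A) ⊇ FOLLOW(S) ⊇ {$,a,b}; new: +{$,a,b}
  FOLLOW(S)={$,a,b}  FOLLOW(A)={$,a,b}  FOLLOW(B)={$,a,b}  FOLLOW(C)={$,a,b}
[2] done
  FOLLOW(S)={$,a,b}  FOLLOW(A)={$,a,b}  FOLLOW(B)={$,a,b}  FOLLOW(C)={$,a,b}

FOLLOW(C) = ["$", "a", "b"]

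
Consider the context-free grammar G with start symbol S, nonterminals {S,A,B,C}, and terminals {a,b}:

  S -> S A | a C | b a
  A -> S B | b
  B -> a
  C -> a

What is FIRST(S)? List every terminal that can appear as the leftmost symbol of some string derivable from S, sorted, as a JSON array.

FIRST sets, iterate to fixpoint:
iter 1:
  A via A→b: +{b}
  B via B→a: +{a}
  C via C→a: +{a}
  S via S→a C: +{a}
  S via S→b a: +{b}
  FIRST(S)={a,b}  FIRST(A)={b}  FIRST(B)={a}  FIRST(C)={a}
iter 2:
  A via A→S B: +{a}
  FIRST(S)={a,b}  FIRST(A)={a,b}  FIRST(B)={a}  FIRST(C)={a}
iter 3: (no change)
  FIRST(S)={a,b}  FIRST(A)={a,b}  FIRST(B)={a}  FIRST(C)={a}

FIRST(S) = ["a", "b"]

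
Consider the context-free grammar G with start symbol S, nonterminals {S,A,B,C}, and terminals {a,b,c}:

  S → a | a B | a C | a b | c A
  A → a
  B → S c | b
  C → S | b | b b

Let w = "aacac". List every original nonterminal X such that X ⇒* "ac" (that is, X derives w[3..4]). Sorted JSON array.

Convert to CNF:
  S -> T0 A | T1 B | T1 C | T1 T2 | a
  A -> a
  B -> S T0 | b
  C -> T0 A | T1 B | T1 C | T1 T2 | T2 T2 | a | b
  T0 -> c
  T1 -> a
  T2 -> b

Fill CYK table bottom-up — only the sub-triangle for w[3..4]:
  cell(3,3) a: {A,C,S,T1}  orig:{A,C,S}
  cell(4,4) c: {T0}  orig:{}
  cell(3,4) ac: {B}

Original NTs in T[3,4] deriving "ac": ["B"]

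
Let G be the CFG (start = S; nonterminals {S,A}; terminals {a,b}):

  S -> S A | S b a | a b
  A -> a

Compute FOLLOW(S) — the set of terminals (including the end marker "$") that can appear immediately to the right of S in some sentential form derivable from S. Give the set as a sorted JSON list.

FIRST iteration:
iter 1:
  A via A→a: +{a}
  S via S→a b: +{a}
  FIRST[S]={a}  FIRST[A]={a}
iter 2: (no change)
  FIRST[S]={a}  FIRST[A]={a}

FOLLOW iteration:
initialize: $ ∈ FOLLOW(S)
iter 1:
  S→S A: FOLLOW(S) ⊇ FIRST(A) = {a}; new: +{a}
  S→S A: FOLLOW(A) ⊇ FOLLOW(S) ⊇ {$,a}; new: +{$,a}
  S→S b a: FOLLOW(S) ⊇ FIRST(b) = {b}; new: +{b}
  FOLLOW(S)={$,a,b}  FOLLOW(A)={$,a}
iter 2:
  S→S A: FOLLOW(A) ⊇ FOLLOW(S) ⊇ {$,a,b}; new: +{b}
  FOLLOW(S)={$,a,b}  FOLLOW(A)={$,a,b}
iter 3: — fixpoint
  FOLLOW(S)={$,a,b}  FOLLOW(A)={$,a,b}

FOLLOW(S) = ["$", "a", "b"]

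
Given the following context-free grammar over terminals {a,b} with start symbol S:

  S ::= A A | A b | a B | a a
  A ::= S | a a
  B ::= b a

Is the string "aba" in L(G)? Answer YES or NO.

CNF form of G:
  S -> A A | A T0 | T1 B | T1 T1
  A -> A A | A T0 | T1 B | T1 T1
  B -> T0 T1
  T0 -> b
  T1 -> a

CYK fill:
  cell(0,0) a: {T1}  orig:{}
  cell(1,1) b: {T0}  orig:{}
  cell(2,2) a: {T1}  orig:{}
  cell(0,1) ab: ∅
  cell(1,2) ba: {B}
  cell(0,2) aba: {A,S}

S ∈ T[0,2] ⇒ YES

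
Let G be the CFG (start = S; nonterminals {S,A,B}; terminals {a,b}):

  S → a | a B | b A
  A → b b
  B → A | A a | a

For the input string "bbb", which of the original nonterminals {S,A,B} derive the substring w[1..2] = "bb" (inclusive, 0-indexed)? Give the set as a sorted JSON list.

Convert to CNF:
  S -> T0 A | T1 B | a
  A -> T0 T0
  B -> A T1 | T0 T0 | a
  T0 -> b
  T1 -> a

CYK fill, restricted to cells inside w[1..2]:
  cell(1,1) b: {T0}  orig:{}
  cell(2,2) b: {T0}  orig:{}
  cell(1,2) bb: {A,B}

Original NTs in T[1,2] deriving "bb": ["A", "B"]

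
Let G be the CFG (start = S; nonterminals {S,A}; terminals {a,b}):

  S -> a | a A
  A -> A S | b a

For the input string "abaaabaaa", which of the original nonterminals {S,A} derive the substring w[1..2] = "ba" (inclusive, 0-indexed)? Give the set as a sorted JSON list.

Convert to CNF:
  S -> T1 A | a
  A -> A S | T0 T1
  T0 -> b
  T1 -> a

CYK fill — only the sub-triangle for w[1..2]:
  cell(1,1) b: {T0}  orig:{}
  cell(2,2) a: {S,T1}  orig:{S}
  cell(1,2) ba: {A}

Original NTs in T[1,2] deriving "ba": ["A"]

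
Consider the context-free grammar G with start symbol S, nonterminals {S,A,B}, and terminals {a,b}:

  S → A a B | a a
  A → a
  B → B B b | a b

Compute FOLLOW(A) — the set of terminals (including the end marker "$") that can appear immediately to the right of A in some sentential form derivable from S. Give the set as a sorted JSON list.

Compute FIRST by fixpoint:
iter 1:
  A via A→a: +{a}
  B via B→a b: +{a}
  S via S→A a B: +{a}
  S: {a}  A: {a}  B: {a}
iter 2: done
  S: {a}  A: {a}  B: {a}

FOLLOW sets:
initialize: $ ∈ FOLLOW(S)
iter 1:
  B→B B b: FOLLOW(B) ⊇ FIRST(B) = {a}; new: +{a}
  B→B B b: FOLLOW(B) ⊇ FIRST(b) = {b}; new: +{b}
  S→A a B: FOLLOW(A) ⊇ FIRST(a) = {a}; new: +{a}
  S→A a B: FOLLOW(B) ⊇ FOLLOW(S) ⊇ {$}; new: +{$}
  FOLLOW(S)={$}  FOLLOW(A)={a}  FOLLOW(B)={$,a,b}
iter 2: (stable)
  FOLLOW(S)={$}  FOLLOW(A)={a}  FOLLOW(B)={$,a,b}

FOLLOW(A) = ["a"]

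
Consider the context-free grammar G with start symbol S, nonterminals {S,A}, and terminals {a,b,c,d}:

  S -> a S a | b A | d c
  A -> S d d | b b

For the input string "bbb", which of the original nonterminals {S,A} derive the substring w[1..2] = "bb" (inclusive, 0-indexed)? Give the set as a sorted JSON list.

CNF form of G:
  S -> T0 T3 | T1 A | T2 X5
  A -> S X4 | T1 T1
  T0 -> d
  T1 -> b
  T2 -> a
  T3 -> c
  X4 -> T0 T0
  X5 -> S T2

Fill CYK table bottom-up, restricted to cells inside w[1..2]:
  [1..1]={T1}  "b"  orig:{}
  [2..2]={T1}  "b"  orig:{}
  [1..2]={A}  "bb"

Original NTs in T[1,2] deriving "bb": ["A"]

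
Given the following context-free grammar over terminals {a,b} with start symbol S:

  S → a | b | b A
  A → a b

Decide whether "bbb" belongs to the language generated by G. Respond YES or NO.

CNF form of G:
  S -> T1 A | a | b
  A -> T0 T1
  T0 -> a
  T1 -> b

CYK table (by increasing span):
  [0..0]={S,T1}  "b"  orig:{S}
  [1..1]={S,T1}  "b"  orig:{S}
  [2..2]={S,T1}  "b"  orig:{S}
  [0..1]=∅  "bb"
  [1..2]=∅  "bb"
  [0..2]=∅  "bbb"

S ∉ T[0,2] ⇒ NO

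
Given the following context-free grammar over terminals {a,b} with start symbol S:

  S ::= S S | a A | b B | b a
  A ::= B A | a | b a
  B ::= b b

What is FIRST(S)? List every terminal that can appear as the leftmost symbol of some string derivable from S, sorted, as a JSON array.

FIRST iteration:
round 1:
  A via A→a: +{a}
  A via A→b a: +{b}
  B via B→b b: +{b}
  S via S→a A: +{a}
  S via S→b B: +{b}
  FIRST(S)={a,b}  FIRST(A)={a,b}  FIRST(B)={b}
round 2: — fixpoint
  FIRST(S)={a,b}  FIRST(A)={a,b}  FIRST(B)={b}

FIRST(S) = ["a", "b"]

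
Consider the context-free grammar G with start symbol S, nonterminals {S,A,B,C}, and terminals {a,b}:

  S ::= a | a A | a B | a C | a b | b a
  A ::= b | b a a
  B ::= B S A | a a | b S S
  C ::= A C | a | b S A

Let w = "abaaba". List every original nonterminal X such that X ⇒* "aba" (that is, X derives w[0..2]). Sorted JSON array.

CNF form of G:
  S -> T0 T1 | T1 A | T1 B | T1 C | T1 T0 | a
  A -> T0 X2 | b
  B -> B X3 | T0 X4 | T1 T1
  C -> A C | T0 X5 | a
  T0 -> b
  T1 -> a
  X2 -> T1 T1
  X3 -> S A
  X4 -> S S
  X5 -> S A

CYK table (by increasing span), restricted to cells inside w[0..2]:
  cell(0,0) a: {C,S,T1}  orig:{C,S}
  cell(1,1) b: {A,T0}  orig:{A}
  cell(2,2) a: {C,S,T1}  orig:{C,S}
  cell(0,1) ab: {S,X3,X5}  orig:{S}
  cell(1,2) ba: {C,S}
  cell(0,2) aba: {S,X4}  orig:{S}

Original NTs in T[0,2] deriving "aba": ["S"]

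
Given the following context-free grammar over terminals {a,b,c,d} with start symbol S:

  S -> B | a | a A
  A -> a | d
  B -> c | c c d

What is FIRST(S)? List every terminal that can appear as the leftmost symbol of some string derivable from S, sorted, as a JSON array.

Compute FIRST by fixpoint:
round 1:
  A via A→a: +{a}
  A via A→d: +{d}
  B via B→c: +{c}
  S via S→B: +{c}
  S via S→a: +{a}
  S: {a,c}  A: {a,d}  B: {c}
round 2: (stable)
  S: {a,c}  A: {a,d}  B: {c}

FIRST(S) = ["a", "c"]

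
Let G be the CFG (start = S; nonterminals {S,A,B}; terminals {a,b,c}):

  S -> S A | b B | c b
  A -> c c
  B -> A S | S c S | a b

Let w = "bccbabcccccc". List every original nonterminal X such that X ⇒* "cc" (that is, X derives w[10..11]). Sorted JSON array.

Convert to CNF:
  S -> S A | T0 T2 | T2 B
  A -> T0 T0
  B -> A S | S X3 | T1 T2
  T0 -> c
  T1 -> a
  T2 -> b
  X3 -> T0 S

CYK fill, restricted to cells inside w[10..11]:
  cell(10,10) c: {T0}  orig:{}
  cell(11,11) c: {T0}  orig:{}
  cell(10,11) cc: {A}

Original NTs in T[10,11] deriving "cc": ["A"]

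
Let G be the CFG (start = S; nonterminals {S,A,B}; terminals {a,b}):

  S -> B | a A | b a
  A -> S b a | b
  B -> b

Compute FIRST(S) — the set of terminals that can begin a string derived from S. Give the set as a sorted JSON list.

Compute FIRST by fixpoint:
pass 1:
  A via A→b: +{b}
  B via B→b: +{b}
  S via S→B: +{b}
  S via S→a A: +{a}
  FIRST(S)={a,b}  FIRST(A)={b}  FIRST(B)={b}
pass 2:
  A via A→S b a: +{a}
  FIRST(S)={a,b}  FIRST(A)={a,b}  FIRST(B)={b}
pass 3: (stable)
  FIRST(S)={a,b}  FIRST(A)={a,b}  FIRST(B)={b}

FIRST(S) = ["a", "b"]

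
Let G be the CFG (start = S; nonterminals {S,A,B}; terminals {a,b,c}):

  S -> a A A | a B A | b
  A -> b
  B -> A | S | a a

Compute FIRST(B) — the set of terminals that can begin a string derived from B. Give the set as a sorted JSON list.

FIRST iteration:
pass 1:
  A via A→b: +{b}
  B via B→A: +{b}
  B via B→a a: +{a}
  S via S→a A A: +{a}
  S via S→b: +{b}
  S: {a,b}  A: {b}  B: {a,b}
pass 2: (stable)
  S: {a,b}  A: {b}  B: {a,b}

FIRST(B) = ["a", "b"]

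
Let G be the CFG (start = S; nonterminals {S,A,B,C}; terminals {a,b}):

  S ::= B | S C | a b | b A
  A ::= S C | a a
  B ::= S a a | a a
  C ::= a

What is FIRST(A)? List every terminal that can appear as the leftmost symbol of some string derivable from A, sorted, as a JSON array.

Compute FIRST by fixpoint:
iter 1:
  A via A→a a: +{a}
  B via B→a a: +{a}
  C via C→a: +{a}
  S via S→B: +{a}
  S via S→b A: +{b}
  FIRST[S]={a,b}  FIRST[A]={a}  FIRST[B]={a}  FIRST[C]={a}
iter 2:
  A via A→S C: +{b}
  B via B→S a a: +{b}
  FIRST[S]={a,b}  FIRST[A]={a,b}  FIRST[B]={a,b}  FIRST[C]={a}
iter 3: done
  FIRST[S]={a,b}  FIRST[A]={a,b}  FIRST[B]={a,b}  FIRST[C]={a}

FIRST(A) = ["a", "b"]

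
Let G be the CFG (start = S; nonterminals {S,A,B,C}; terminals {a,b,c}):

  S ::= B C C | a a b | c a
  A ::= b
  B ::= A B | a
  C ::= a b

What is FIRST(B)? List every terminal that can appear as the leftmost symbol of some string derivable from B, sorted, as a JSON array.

FIRST sets, iterate to fixpoint:
iter 1:
  A via A→b: +{b}
  B via B→A B: +{b}
  B via B→a: +{a}
  C via C→a b: +{a}
  S via S→B C C: +{a,b}
  S via S→c a: +{c}
  FIRST[S]={a,b,c}  FIRST[A]={b}  FIRST[B]={a,b}  FIRST[C]={a}
iter 2: done
  FIRST[S]={a,b,c}  FIRST[A]={b}  FIRST[B]={a,b}  FIRST[C]={a}

FIRST(B) = ["a", "b"]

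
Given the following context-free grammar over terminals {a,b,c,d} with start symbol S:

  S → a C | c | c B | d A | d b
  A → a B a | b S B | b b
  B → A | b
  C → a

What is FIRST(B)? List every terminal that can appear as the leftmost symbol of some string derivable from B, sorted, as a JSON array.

Compute FIRST by fixpoint:
pass 1:
  A via A→a B a: +{a}
  A via A→b S B: +{b}
  B via B→A: +{a,b}
  C via C→a: +{a}
  S via S→a C: +{a}
  S via S→c: +{c}
  S via S→d A: +{d}
  FIRST(S)={a,c,d}  FIRST(A)={a,b}  FIRST(B)={a,b}  FIRST(C)={a}
pass 2: done
  FIRST(S)={a,c,d}  FIRST(A)={a,b}  FIRST(B)={a,b}  FIRST(C)={a}

FIRST(B) = ["a", "b"]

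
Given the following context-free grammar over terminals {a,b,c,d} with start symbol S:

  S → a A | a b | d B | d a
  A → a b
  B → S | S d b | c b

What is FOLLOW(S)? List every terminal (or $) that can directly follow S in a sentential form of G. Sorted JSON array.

Compute FIRST by fixpoint:
pass 1:
  A via A→a b: +{a}
  B via B→c b: +{c}
  S via S→a A: +{a}
  S via S→d B: +{d}
  FIRST(S)={a,d}  FIRST(A)={a}  FIRST(B)={c}
pass 2:
  B via B→S: +{a,d}
  FIRST(S)={a,d}  FIRST(A)={a}  FIRST(B)={a,c,d}
pass 3: — fixpoint
  FIRST(S)={a,d}  FIRST(A)={a}  FIRST(B)={a,c,d}

FOLLOW sets:
initialize: $ ∈ FOLLOW(S)
[1]
  B→S d b: FOLLOW(S) ⊇ FIRST(d) = {d}; new: +{d}
  S→a A: FOLLOW(A) ⊇ FOLLOW(S) ⊇ {$,d}; new: +{$,d}
  S→d B: FOLLOW(B) ⊇ FOLLOW(S) ⊇ {$,d}; new: +{$,d}
  FOLLOW(S)={$,d}  FOLLOW(A)={$,d}  FOLLOW(B)={$,d}
[2] (no change)
  FOLLOW(S)={$,d}  FOLLOW(A)={$,d}  FOLLOW(B)={$,d}

FOLLOW(S) = ["$", "d"]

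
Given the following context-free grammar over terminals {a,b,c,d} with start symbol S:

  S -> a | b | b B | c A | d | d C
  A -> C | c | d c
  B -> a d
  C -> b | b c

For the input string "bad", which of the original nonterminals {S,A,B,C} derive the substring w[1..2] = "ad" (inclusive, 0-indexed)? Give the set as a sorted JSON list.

CNF form of G:
  S -> T0 B | T1 A | T2 C | a | b | d
  A -> T0 T1 | T2 T1 | b | c
  B -> T3 T2
  C -> T0 T1 | b
  T0 -> b
  T1 -> c
  T2 -> d
  T3 -> a

CYK table (by increasing span) (cells [i..j] with 1 ≤ i ≤ j ≤ 2 only):
  T[1,1] 'a' = {S,T3}  orig:{S}
  T[2,2] 'd' = {S,T2}  orig:{S}
  T[1,2] 'ad' = {B}

Original NTs in T[1,2] deriving "ad": ["B"]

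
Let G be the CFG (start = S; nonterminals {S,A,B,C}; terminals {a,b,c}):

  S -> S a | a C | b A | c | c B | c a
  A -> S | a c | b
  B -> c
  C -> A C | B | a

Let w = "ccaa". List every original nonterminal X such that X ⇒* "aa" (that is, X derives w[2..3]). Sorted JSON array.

CNF form of G:
  S -> S T0 | T0 C | T1 B | T1 T0 | T2 A | c
  A -> S T0 | T0 C | T0 T1 | T1 B | T1 T0 | T2 A | b | c
  B -> c
  C -> A C | a | c
  T0 -> a
  T1 -> c
  T2 -> b

CYK fill — only the sub-triangle for w[2..3]:
  [2..2]={C,T0}  "a"  orig:{C}
  [3..3]={C,T0}  "a"  orig:{C}
  [2..3]={A,S}  "aa"

Original NTs in T[2,3] deriving "aa": ["A", "S"]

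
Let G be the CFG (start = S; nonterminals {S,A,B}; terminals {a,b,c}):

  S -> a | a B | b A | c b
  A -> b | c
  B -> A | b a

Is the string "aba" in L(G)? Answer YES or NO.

CNF form of G:
  S -> T0 A | T1 B | T2 T0 | a
  A -> b | c
  B -> T0 T1 | b | c
  T0 -> b
  T1 -> a
  T2 -> c

CYK fill:
  [0..0]={S,T1}  "a"  orig:{S}
  [1..1]={A,B,T0}  "b"  orig:{A,B}
  [2..2]={S,T1}  "a"  orig:{S}
  [0..1]={S}  "ab"
  [1..2]={B}  "ba"
  [0..2]={S}  "aba"

S ∈ T[0,2] ⇒ YES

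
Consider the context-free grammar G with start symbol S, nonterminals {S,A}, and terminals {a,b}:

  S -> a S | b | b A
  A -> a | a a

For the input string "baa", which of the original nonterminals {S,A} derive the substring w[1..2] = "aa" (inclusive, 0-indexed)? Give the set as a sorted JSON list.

CNF form of G:
  S -> T0 S | T1 A | b
  A -> T0 T0 | a
  T0 -> a
  T1 -> b

Fill CYK table bottom-up (cells [i..j] with 1 ≤ i ≤ j ≤ 2 only):
  cell(1,1) a: {A,T0}  orig:{A}
  cell(2,2) a: {A,T0}  orig:{A}
  cell(1,2) aa: {A}

Original NTs in T[1,2] deriving "aa": ["A"]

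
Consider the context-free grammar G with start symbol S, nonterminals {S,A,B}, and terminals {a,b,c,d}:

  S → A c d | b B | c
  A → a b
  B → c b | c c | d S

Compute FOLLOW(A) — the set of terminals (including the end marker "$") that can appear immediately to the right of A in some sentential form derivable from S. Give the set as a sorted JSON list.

FIRST sets, iterate to fixpoint:
pass 1:
  A via A→a b: +{a}
  B via B→c b: +{c}
  B via B→d S: +{d}
  S via S→A c d: +{a}
  S via S→b B: +{b}
  S via S→c: +{c}
  FIRST[S]={a,b,c}  FIRST[A]={a}  FIRST[B]={c,d}
pass 2: — fixpoint
  FIRST[S]={a,b,c}  FIRST[A]={a}  FIRST[B]={c,d}

FOLLOW iteration:
seed FOLLOW(S) with $
round 1:
  S→A c d: FOLLOW(A) ⊇ FIRST(c) = {c}; new: +{c}
  S→b B: FOLLOW(B) ⊇ FOLLOW(S) ⊇ {$}; new: +{$}
  FOLLOW(S)={$}  FOLLOW(A)={c}  FOLLOW(B)={$}
round 2: — fixpoint
  FOLLOW(S)={$}  FOLLOW(A)={c}  FOLLOW(B)={$}

FOLLOW(A) = ["c"]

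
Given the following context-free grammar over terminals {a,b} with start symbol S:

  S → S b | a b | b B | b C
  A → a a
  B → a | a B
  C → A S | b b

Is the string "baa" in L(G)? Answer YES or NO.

Convert to CNF:
  S -> S T1 | T0 T1 | T1 B | T1 C
  A -> T0 T0
  B -> T0 B | a
  C -> A S | T1 T1
  T0 -> a
  T1 -> b

CYK fill:
  cell(0,0) b: {T1}  orig:{}
  cell(1,1) a: {B,T0}  orig:{B}
  cell(2,2) a: {B,T0}  orig:{B}
  cell(0,1) ba: {S}
  cell(1,2) aa: {A,B}
  cell(0,2) baa: {S}

S ∈ T[0,2] ⇒ YES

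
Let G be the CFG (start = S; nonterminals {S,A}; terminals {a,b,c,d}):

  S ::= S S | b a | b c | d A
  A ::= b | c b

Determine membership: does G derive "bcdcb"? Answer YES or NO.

Convert to CNF:
  S -> S S | T1 T0 | T1 T2 | T3 A
  A -> T0 T1 | b
  T0 -> c
  T1 -> b
  T2 -> a
  T3 -> d

CYK table (by increasing span):
  T[0,0] 'b' = {A,T1}  orig:{A}
  T[1,1] 'c' = {T0}  orig:{}
  T[2,2] 'd' = {T3}  orig:{}
  T[3,3] 'c' = {T0}  orig:{}
  T[4,4] 'b' = {A,T1}  orig:{A}
  T[0,1] 'bc' = {S}
  T[1,2] 'cd' = ∅
  T[2,3] 'dc' = ∅
  T[3,4] 'cb' = {A}
  T[0,2] 'bcd' = ∅
  T[1,3] 'cdc' = ∅
  T[2,4] 'dcb' = {S}
  T[0,3] 'bcdc' = ∅
  T[1,4] 'cdcb' = ∅
  T[0,4] 'bcdcb' = {S}

S ∈ T[0,4] ⇒ YES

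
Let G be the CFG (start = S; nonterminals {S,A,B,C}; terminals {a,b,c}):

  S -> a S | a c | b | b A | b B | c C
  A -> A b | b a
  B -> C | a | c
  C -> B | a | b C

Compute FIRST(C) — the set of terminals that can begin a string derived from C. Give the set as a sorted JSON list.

Compute FIRST by fixpoint:
round 1:
  A via A→b a: +{b}
  B via B→a: +{a}
  B via B→c: +{c}
  C via C→B: +{a,c}
  C via C→b C: +{b}
  S via S→a S: +{a}
  S via S→b: +{b}
  S via S→c C: +{c}
  FIRST[S]={a,b,c}  FIRST[A]={b}  FIRST[B]={a,c}  FIRST[C]={a,b,c}
round 2:
  B via B→C: +{b}
  FIRST[S]={a,b,c}  FIRST[A]={b}  FIRST[B]={a,b,c}  FIRST[C]={a,b,c}
round 3: (no change)
  FIRST[S]={a,b,c}  FIRST[A]={b}  FIRST[B]={a,b,c}  FIRST[C]={a,b,c}

FIRST(C) = ["a", "b", "c"]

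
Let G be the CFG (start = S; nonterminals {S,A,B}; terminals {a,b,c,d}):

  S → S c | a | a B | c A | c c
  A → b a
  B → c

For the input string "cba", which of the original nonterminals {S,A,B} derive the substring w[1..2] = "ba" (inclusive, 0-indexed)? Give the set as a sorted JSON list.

Convert to CNF:
  S -> S T2 | T1 B | T2 A | T2 T2 | a
  A -> T0 T1
  B -> c
  T0 -> b
  T1 -> a
  T2 -> c

Fill CYK table bottom-up, restricted to cells inside w[1..2]:
  [1..1]={T0}  "b"  orig:{}
  [2..2]={S,T1}  "a"  orig:{S}
  [1..2]={A}  "ba"

Original NTs in T[1,2] deriving "ba": ["A"]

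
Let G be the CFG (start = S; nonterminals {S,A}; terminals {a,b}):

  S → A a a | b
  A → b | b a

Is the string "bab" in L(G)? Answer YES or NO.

CNF form of G:
  S -> A X2 | b
  A -> T0 T1 | b
  T0 -> b
  T1 -> a
  X2 -> T1 T1

CYK table (by increasing span):
  T[0,0] 'b' = {A,S,T0}  orig:{A,S}
  T[1,1] 'a' = {T1}  orig:{}
  T[2,2] 'b' = {A,S,T0}  orig:{A,S}
  T[0,1] 'ba' = {A}
  T[1,2] 'ab' = ∅
  T[0,2] 'bab' = ∅

S ∉ T[0,2] ⇒ NO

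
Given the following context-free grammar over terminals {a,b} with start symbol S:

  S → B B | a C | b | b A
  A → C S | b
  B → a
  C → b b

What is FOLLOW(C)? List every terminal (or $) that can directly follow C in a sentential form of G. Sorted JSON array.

FIRST iteration:
pass 1:
  A via A→b: +{b}
  B via B→a: +{a}
  C via C→b b: +{b}
  S via S→B B: +{a}
  S via S→b: +{b}
  S: {a,b}  A: {b}  B: {a}  C: {b}
pass 2: done
  S: {a,b}  A: {b}  B: {a}  C: {b}

FOLLOW iteration:
FOLLOW(S) := {$}
iter 1:
  A→C S: FOLLOW(C) ⊇ FIRST(S) = {a,b}; new: +{a,b}
  S→B B: FOLLOW(B) ⊇ FIRST(B) = {a}; new: +{a}
  S→B B: FOLLOW(B) ⊇ FOLLOW(S) ⊇ {$}; new: +{$}
  S→a C: FOLLOW(C) ⊇ FOLLOW(S) ⊇ {$}; new: +{$}
  S→b A: FOLLOW(A) ⊇ FOLLOW(S) ⊇ {$}; new: +{$}
  FOLLOW(S)={$}  FOLLOW(A)={$}  FOLLOW(B)={$,a}  FOLLOW(C)={$,a,b}
iter 2: (stable)
  FOLLOW(S)={$}  FOLLOW(A)={$}  FOLLOW(B)={$,a}  FOLLOW(C)={$,a,b}

FOLLOW(C) = ["$", "a", "b"]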